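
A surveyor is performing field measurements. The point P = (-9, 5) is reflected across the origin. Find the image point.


Transformation: reflection
Original point: (-9, 5)
Rule for reflection through the origin: (x, y) -> (-x, -y)
Apply: (-9, 5) -> (9, -5)
(9, -5)


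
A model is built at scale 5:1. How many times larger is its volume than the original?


Linear scale factor k = 5
Rule: under a linear scaling by k, volumes scale by k^3.
k^3 = 5 * 5 * 5
k^3 = 25 * 5
k^3 = 125
Volume scales by a factor of 125.
125 (dimensionless)


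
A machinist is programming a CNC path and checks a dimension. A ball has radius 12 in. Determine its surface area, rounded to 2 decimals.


Shape: sphere
Radius r = 12 in
Formula: SA = 4 * pi * r^2
r^2 = 144
SA = 4 * pi * 144
SA = 576 * pi
SA = 1809.56
1809.56 in^2


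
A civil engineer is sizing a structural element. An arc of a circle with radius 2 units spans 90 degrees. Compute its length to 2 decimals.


Shape: circular arc
Radius r = 2 units, Angle = 90 degrees
Formula: L = (angle/360) * 2 * pi * r
2 * pi * r = 4 * pi
L = (90/360) * 4 * pi
L = 1 * pi
L = 3.14
3.14 units


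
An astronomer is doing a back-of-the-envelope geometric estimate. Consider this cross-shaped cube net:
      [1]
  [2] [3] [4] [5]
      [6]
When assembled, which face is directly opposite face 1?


Net: cross layout. Take square 3 as the base (bottom).
Fold the four squares in the horizontal row up around 3: 2 -> left, 4 -> right, 5 wraps to the top.
Fold 1 and 6 up from 3: 1 -> back, 6 -> front.
Opposite pairs are therefore: (1, 6), (2, 4), (3, 5).
Face 1 is opposite face 6.
face 6


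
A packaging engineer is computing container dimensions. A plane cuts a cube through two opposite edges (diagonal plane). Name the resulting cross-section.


Solid: cube
Cutting plane: through two opposite edges (diagonal plane)
Visualize the intersection of the plane with the solid's surface.
The boundary of the cut region is a rectangle.
rectangle


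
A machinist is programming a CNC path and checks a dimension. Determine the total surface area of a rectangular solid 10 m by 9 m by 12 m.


Shape: rectangular prism
l = 10 m, w = 9 m, h = 12 m
Formula: SA = 2(lw + lh + wh)
lw = 90, lh = 120, wh = 108
lw + lh + wh = 318
SA = 2 * 318
SA = 636
636 m^2


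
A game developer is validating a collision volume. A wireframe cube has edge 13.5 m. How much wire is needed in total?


Shape: cube
Side s = 13.5 m
A cube has 12 edges, all equal.
Formula: total edge length = 12 * s
Total = 12 * 13.5
Total = 162
162 m


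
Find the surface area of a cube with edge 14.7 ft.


Shape: cube
Side s = 14.7 ft
A cube has 6 square faces.
Formula: SA = 6 * s^2
s^2 = 216.09
SA = 6 * 216.09
SA = 1296.54
1296.54 ft^2


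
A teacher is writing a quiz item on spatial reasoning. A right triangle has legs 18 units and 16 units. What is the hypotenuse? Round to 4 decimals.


Shape: right triangle
Legs a = 18 units, b = 16 units
Formula: c = sqrt(a^2 + b^2)
a^2 = 324, b^2 = 256
a^2 + b^2 = 580
c = sqrt(580)
c = 24.0832
24.0832 units


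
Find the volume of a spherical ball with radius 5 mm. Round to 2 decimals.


Shape: sphere
Radius r = 5 mm
Formula: V = (4/3) * pi * r^3
r^3 = 125
(4/3) * 125 = 166.666667
V = 166.666667 * pi
V = 523.6
523.6 mm^3


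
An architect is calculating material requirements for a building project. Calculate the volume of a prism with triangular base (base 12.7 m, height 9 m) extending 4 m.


Shape: triangular prism
Triangle base = 12.7 m, triangle height = 9 m, prism length L = 4 m
Formula: V = (1/2 * b * h_tri) * L
Cross-section area = 0.5 * 12.7 * 9 = 57.15
V = 57.15 * 4
V = 228.6
228.6 m^3


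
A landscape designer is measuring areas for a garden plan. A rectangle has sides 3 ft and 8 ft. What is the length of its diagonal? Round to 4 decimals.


Shape: rectangle (diagonal via Pythagoras)
Sides: 3 ft and 8 ft
Formula: d = sqrt(l^2 + w^2)
l^2 = 9, w^2 = 64
l^2 + w^2 = 73
d = sqrt(73)
d = 8.544
8.544 ft


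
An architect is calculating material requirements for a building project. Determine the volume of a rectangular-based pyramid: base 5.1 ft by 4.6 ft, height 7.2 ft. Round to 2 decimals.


Shape: rectangular pyramid
Base: 5.1 ft x 4.6 ft, Height h = 7.2 ft
Formula: V = (1/3) * base_area * h
base_area = 5.1 * 4.6 = 23.46
base_area * h = 23.46 * 7.2 = 168.912
V = 168.912 / 3
V = 56.3
56.3 ft^3


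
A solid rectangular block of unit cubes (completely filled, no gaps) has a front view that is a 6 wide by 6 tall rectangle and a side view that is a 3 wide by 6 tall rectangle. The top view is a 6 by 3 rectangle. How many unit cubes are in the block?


Orthographic views of a solid rectangular block:
Front view 6 x 6 -> length = 6, height = 6
Side view 3 x 6 -> width = 3, height = 6 (consistent)
Top view 6 x 3 -> confirms length = 6, width = 3
The block is 6 x 3 x 6.
Total unit cubes = 6 * 3 * 6 = 108
108 unit cubes


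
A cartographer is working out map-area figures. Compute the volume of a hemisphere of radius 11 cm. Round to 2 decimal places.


Shape: hemisphere (half of a sphere)
Radius r = 11 cm
Formula: V = (1/2) * (4/3) * pi * r^3 = (2/3) * pi * r^3
r^3 = 1331
(2/3) * 1331 = 887.333333
V = 887.333333 * pi
V = 2787.64
2787.64 cm^3


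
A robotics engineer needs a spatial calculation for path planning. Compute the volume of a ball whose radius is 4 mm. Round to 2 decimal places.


Shape: sphere
Radius r = 4 mm
Formula: V = (4/3) * pi * r^3
r^3 = 64
(4/3) * 64 = 85.333333
V = 85.333333 * pi
V = 268.08
268.08 mm^3


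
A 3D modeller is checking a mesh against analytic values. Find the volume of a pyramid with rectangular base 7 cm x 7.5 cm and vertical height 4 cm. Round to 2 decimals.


Shape: rectangular pyramid
Base: 7 cm x 7.5 cm, Height h = 4 cm
Formula: V = (1/3) * base_area * h
base_area = 7 * 7.5 = 52.5
base_area * h = 52.5 * 4 = 210
V = 210 / 3
V = 70
70 cm^3


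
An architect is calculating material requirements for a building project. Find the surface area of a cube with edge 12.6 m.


Shape: cube
Side s = 12.6 m
A cube has 6 square faces.
Formula: SA = 6 * s^2
s^2 = 158.76
SA = 6 * 158.76
SA = 952.56
952.56 m^2


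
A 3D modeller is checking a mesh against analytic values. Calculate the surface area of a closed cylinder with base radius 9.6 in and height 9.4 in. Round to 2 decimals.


Shape: closed cylinder
Radius r = 9.6 in, Height h = 9.4 in
Formula: SA = 2*pi*r^2 + 2*pi*r*h = 2*pi*r*(r + h)
r + h = 19
2 * r * (r + h) = 2 * 9.6 * 19 = 364.8
SA = 364.8 * pi
SA = 1146.05
1146.05 in^2


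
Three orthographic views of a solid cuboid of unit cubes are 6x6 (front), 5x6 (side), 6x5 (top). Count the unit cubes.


Orthographic views of a solid rectangular block:
Front view 6 x 6 -> length = 6, height = 6
Side view 5 x 6 -> width = 5, height = 6 (consistent)
Top view 6 x 5 -> confirms length = 6, width = 5
The block is 6 x 5 x 6.
Total unit cubes = 6 * 5 * 6 = 180
180 unit cubes


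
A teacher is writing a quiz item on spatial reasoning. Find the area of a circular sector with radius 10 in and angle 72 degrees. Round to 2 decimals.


Shape: circular sector
Radius r = 10 in, Angle = 72 degrees
Formula: A = (angle/360) * pi * r^2
r^2 = 100
Fraction of circle = 72/360
A = (72/360) * pi * 100
A = 20 * pi
A = 62.83
62.83 in^2


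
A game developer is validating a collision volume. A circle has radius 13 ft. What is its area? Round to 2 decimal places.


Shape: circle
Radius r = 13 ft
Formula: A = pi * r^2
r^2 = 13^2 = 169
A = pi * 169
A = 530.93
530.93 ft^2


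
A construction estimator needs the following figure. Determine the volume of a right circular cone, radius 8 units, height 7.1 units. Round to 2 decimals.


Shape: cone
Radius r = 8 units, Height h = 7.1 units
Formula: V = (1/3) * pi * r^2 * h
r^2 = 64
pi * r^2 * h = pi * 64 * 7.1 = 454.4 * pi
V = 454.4 * pi / 3
V = 475.85
475.85 units^3


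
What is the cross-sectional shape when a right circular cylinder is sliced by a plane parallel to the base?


Solid: right circular cylinder
Cutting plane: parallel to the base
Visualize the intersection of the plane with the solid's surface.
The boundary of the cut region is a circle.
circle


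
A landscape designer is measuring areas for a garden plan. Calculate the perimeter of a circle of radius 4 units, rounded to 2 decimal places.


Shape: circle
Radius r = 4 units
Formula: C = 2 * pi * r
C = 2 * pi * 4
C = 8 * pi
C = 25.13
25.13 units


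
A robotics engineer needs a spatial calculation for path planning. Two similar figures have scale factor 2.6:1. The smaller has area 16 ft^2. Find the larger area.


Linear scale factor k = 2.6
Original area = 16 ft^2
Rule: under a linear scaling by k, areas scale by k^2.
k^2 = 2.6^2 = 6.76
New area = 16 * 6.76
New area = 108.16
108.16 ft^2


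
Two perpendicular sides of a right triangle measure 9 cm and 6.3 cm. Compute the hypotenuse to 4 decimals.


Shape: right triangle
Legs a = 9 cm, b = 6.3 cm
Formula: c = sqrt(a^2 + b^2)
a^2 = 81, b^2 = 39.69
a^2 + b^2 = 120.69
c = sqrt(120.69)
c = 10.9859
10.9859 cm


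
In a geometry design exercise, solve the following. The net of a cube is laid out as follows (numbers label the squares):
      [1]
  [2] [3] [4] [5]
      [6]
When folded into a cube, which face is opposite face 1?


Net: cross layout. Take square 3 as the base (bottom).
Fold the four squares in the horizontal row up around 3: 2 -> left, 4 -> right, 5 wraps to the top.
Fold 1 and 6 up from 3: 1 -> back, 6 -> front.
Opposite pairs are therefore: (1, 6), (2, 4), (3, 5).
Face 1 is opposite face 6.
face 6


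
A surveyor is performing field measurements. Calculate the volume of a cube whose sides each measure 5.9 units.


Shape: cube
Side s = 5.9 units
Formula: V = s^3
V = 5.9 * 5.9 * 5.9
V = 34.81 * 5.9
V = 205.379
205.379 units^3


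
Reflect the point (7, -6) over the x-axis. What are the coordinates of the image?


Transformation: reflection
Original point: (7, -6)
Rule for reflection over the x-axis: (x, y) -> (x, -y)
Apply: (7, -6) -> (7, 6)
(7, 6)


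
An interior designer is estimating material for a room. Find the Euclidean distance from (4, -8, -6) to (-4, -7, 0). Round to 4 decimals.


3D distance between two points
P1 = (4, -8, -6), P2 = (-4, -7, 0)
Formula: d = sqrt((x2-x1)^2 + (y2-y1)^2 + (z2-z1)^2)
dx = -4 - 4 = -8
dy = -7 - -8 = 1
dz = 0 - -6 = 6
dx^2 + dy^2 + dz^2 = 64 + 1 + 36 = 101
d = sqrt(101)
d = 10.0499
10.0499 units


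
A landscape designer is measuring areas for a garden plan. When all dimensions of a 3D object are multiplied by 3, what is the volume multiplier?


Linear scale factor k = 3
Rule: under a linear scaling by k, volumes scale by k^3.
k^3 = 3 * 3 * 3
k^3 = 9 * 3
k^3 = 27
Volume scales by a factor of 27.
27 (dimensionless)


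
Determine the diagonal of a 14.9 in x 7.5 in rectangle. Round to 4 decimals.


Shape: rectangle (diagonal via Pythagoras)
Sides: 14.9 in and 7.5 in
Formula: d = sqrt(l^2 + w^2)
l^2 = 222.01, w^2 = 56.25
l^2 + w^2 = 278.26
d = sqrt(278.26)
d = 16.6811
16.6811 in


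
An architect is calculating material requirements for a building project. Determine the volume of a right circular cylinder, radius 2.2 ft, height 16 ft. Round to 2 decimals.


Shape: cylinder
Radius r = 2.2 ft, Height h = 16 ft
Formula: V = pi * r^2 * h
r^2 = 4.84
V = pi * 4.84 * 16
V = 77.44 * pi
V = 243.28
243.28 ft^3


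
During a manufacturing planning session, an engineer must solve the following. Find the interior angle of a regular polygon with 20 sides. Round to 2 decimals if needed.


Shape: regular icosagon (20 sides)
Formula: interior angle = (n - 2) * 180 / n
(n - 2) = 18
(n - 2) * 180 = 3240
angle = 3240 / 20
angle = 162
162 degrees


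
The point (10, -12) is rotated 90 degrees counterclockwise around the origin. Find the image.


Transformation: rotation about the origin
Original point: (10, -12)
Rule for 90 deg counterclockwise: (x, y) -> (-y, x)
Apply: (10, -12) -> (12, 10)
(12, 10)


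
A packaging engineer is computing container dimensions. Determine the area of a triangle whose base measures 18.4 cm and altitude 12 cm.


Shape: triangle
Base b = 18.4 cm, Height h = 12 cm
Formula: A = (1/2) * b * h
A = 0.5 * 18.4 * 12
A = 0.5 * 220.8
A = 110.4
110.4 cm^2


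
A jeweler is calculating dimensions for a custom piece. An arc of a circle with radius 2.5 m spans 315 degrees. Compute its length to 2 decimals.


Shape: circular arc
Radius r = 2.5 m, Angle = 315 degrees
Formula: L = (angle/360) * 2 * pi * r
2 * pi * r = 5 * pi
L = (315/360) * 5 * pi
L = 4.375 * pi
L = 13.74
13.74 m


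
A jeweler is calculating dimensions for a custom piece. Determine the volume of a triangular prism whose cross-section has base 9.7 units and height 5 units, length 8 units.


Shape: triangular prism
Triangle base = 9.7 units, triangle height = 5 units, prism length L = 8 units
Formula: V = (1/2 * b * h_tri) * L
Cross-section area = 0.5 * 9.7 * 5 = 24.25
V = 24.25 * 8
V = 194
194 units^3


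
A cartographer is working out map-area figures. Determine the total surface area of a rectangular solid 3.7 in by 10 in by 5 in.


Shape: rectangular prism
l = 3.7 in, w = 10 in, h = 5 in
Formula: SA = 2(lw + lh + wh)
lw = 37, lh = 18.5, wh = 50
lw + lh + wh = 105.5
SA = 2 * 105.5
SA = 211
211 in^2


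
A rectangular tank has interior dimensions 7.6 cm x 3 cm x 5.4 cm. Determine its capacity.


Shape: rectangular prism
l = 7.6 cm, w = 3 cm, h = 5.4 cm
Formula: V = l * w * h
V = 7.6 * 3 * 5.4
V = 22.8 * 5.4
V = 123.12
123.12 cm^3


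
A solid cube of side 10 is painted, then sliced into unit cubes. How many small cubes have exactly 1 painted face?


Large cube: 10 x 10 x 10, cut into unit cubes.
n = 10, so n - 2 = 8
Cubes with 1 painted face lie in the interior of each face.
A cube has 6 faces; each contributes (n - 2)^2 = 64 such cubes.
Count = 6 * 64 = 384
384 unit cubes


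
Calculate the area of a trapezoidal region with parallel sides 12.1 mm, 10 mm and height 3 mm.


Shape: trapezoid
Parallel sides a = 12.1 mm, b = 10 mm; Height h = 3 mm
Formula: A = (a + b) * h / 2
a + b = 12.1 + 10 = 22.1
A = 22.1 * 3 / 2
A = 66.3 / 2
A = 33.15
33.15 mm^2


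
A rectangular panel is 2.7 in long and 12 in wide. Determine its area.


Shape: rectangle
Length l = 2.7 in, Width w = 12 in
Formula: A = l * w
A = 2.7 * 12
A = 32.4
32.4 in^2


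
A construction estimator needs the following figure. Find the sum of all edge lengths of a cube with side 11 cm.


Shape: cube
Side s = 11 cm
A cube has 12 edges, all equal.
Formula: total edge length = 12 * s
Total = 12 * 11
Total = 132
132 cm


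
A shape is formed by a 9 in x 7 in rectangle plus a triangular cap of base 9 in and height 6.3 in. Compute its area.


Composite shape: rectangle + triangle
Rectangle area = 9 * 7 = 63
Triangle area = 0.5 * 9 * 6.3 = 28.35
Total = 63 + 28.35
Total = 91.35
91.35 in^2


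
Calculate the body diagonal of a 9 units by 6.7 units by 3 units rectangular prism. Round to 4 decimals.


Shape: rectangular box (space diagonal)
l = 9 units, w = 6.7 units, h = 3 units
Visualize: the diagonal of the base, then a right triangle with that diagonal and the height.
Formula: d = sqrt(l^2 + w^2 + h^2)
l^2 + w^2 + h^2 = 81 + 44.89 + 9 = 134.89
d = sqrt(134.89)
d = 11.6142
11.6142 units


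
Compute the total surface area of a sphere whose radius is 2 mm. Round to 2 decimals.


Shape: sphere
Radius r = 2 mm
Formula: SA = 4 * pi * r^2
r^2 = 4
SA = 4 * pi * 4
SA = 16 * pi
SA = 50.27
50.27 mm^2


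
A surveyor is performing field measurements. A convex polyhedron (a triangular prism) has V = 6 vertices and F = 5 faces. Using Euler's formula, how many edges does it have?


Polyhedron: triangular prism
Euler's formula for convex polyhedra: V - E + F = 2
Given: V = 6 vertices and F = 5 faces
Solve for E:
E = V + F - 2 = 6 + 5 - 2 = 9
9 edges


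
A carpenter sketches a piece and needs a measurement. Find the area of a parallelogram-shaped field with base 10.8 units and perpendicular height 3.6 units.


Shape: parallelogram
Base b = 10.8 units, Height h = 3.6 units
Formula: A = b * h
A = 10.8 * 3.6
A = 38.88
38.88 units^2


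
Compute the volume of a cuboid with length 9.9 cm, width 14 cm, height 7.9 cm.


Shape: rectangular prism
l = 9.9 cm, w = 14 cm, h = 7.9 cm
Formula: V = l * w * h
V = 9.9 * 14 * 7.9
V = 138.6 * 7.9
V = 1094.94
1094.94 cm^3


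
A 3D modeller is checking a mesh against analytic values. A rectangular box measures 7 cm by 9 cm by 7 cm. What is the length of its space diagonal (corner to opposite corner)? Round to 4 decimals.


Shape: rectangular box (space diagonal)
l = 7 cm, w = 9 cm, h = 7 cm
Visualize: the diagonal of the base, then a right triangle with that diagonal and the height.
Formula: d = sqrt(l^2 + w^2 + h^2)
l^2 + w^2 + h^2 = 49 + 81 + 49 = 179
d = sqrt(179)
d = 13.3791
13.3791 cm


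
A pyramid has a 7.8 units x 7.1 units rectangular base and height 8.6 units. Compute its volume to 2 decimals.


Shape: rectangular pyramid
Base: 7.8 units x 7.1 units, Height h = 8.6 units
Formula: V = (1/3) * base_area * h
base_area = 7.8 * 7.1 = 55.38
base_area * h = 55.38 * 8.6 = 476.268
V = 476.268 / 3
V = 158.76
158.76 units^3


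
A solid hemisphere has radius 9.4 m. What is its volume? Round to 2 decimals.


Shape: hemisphere (half of a sphere)
Radius r = 9.4 m
Formula: V = (1/2) * (4/3) * pi * r^3 = (2/3) * pi * r^3
r^3 = 830.584
(2/3) * 830.584 = 553.722667
V = 553.722667 * pi
V = 1739.57
1739.57 m^3


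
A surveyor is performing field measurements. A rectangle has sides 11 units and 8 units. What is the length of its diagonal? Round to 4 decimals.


Shape: rectangle (diagonal via Pythagoras)
Sides: 11 units and 8 units
Formula: d = sqrt(l^2 + w^2)
l^2 = 121, w^2 = 64
l^2 + w^2 = 185
d = sqrt(185)
d = 13.6015
13.6015 units


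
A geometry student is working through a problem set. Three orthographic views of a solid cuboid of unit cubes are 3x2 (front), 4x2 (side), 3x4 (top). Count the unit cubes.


Orthographic views of a solid rectangular block:
Front view 3 x 2 -> length = 3, height = 2
Side view 4 x 2 -> width = 4, height = 2 (consistent)
Top view 3 x 4 -> confirms length = 3, width = 4
The block is 3 x 4 x 2.
Total unit cubes = 3 * 4 * 2 = 24
24 unit cubes


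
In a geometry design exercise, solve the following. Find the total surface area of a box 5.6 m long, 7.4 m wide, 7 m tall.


Shape: rectangular prism
l = 5.6 m, w = 7.4 m, h = 7 m
Formula: SA = 2(lw + lh + wh)
lw = 41.44, lh = 39.2, wh = 51.8
lw + lh + wh = 132.44
SA = 2 * 132.44
SA = 264.88
264.88 m^2


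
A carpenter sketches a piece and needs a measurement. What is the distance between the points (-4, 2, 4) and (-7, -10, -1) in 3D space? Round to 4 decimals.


3D distance between two points
P1 = (-4, 2, 4), P2 = (-7, -10, -1)
Formula: d = sqrt((x2-x1)^2 + (y2-y1)^2 + (z2-z1)^2)
dx = -7 - -4 = -3
dy = -10 - 2 = -12
dz = -1 - 4 = -5
dx^2 + dy^2 + dz^2 = 9 + 144 + 25 = 178
d = sqrt(178)
d = 13.3417
13.3417 units


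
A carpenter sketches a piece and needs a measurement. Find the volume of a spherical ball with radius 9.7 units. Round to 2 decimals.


Shape: sphere
Radius r = 9.7 units
Formula: V = (4/3) * pi * r^3
r^3 = 912.673
(4/3) * 912.673 = 1216.897333
V = 1216.897333 * pi
V = 3823
3823 units^3


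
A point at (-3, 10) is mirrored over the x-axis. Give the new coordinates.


Transformation: reflection
Original point: (-3, 10)
Rule for reflection over the x-axis: (x, y) -> (x, -y)
Apply: (-3, 10) -> (-3, -10)
(-3, -10)


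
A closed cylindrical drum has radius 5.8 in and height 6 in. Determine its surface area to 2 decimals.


Shape: closed cylinder
Radius r = 5.8 in, Height h = 6 in
Formula: SA = 2*pi*r^2 + 2*pi*r*h = 2*pi*r*(r + h)
r + h = 11.8
2 * r * (r + h) = 2 * 5.8 * 11.8 = 136.88
SA = 136.88 * pi
SA = 430.02
430.02 in^2


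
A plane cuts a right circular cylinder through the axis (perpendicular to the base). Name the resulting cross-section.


Solid: right circular cylinder
Cutting plane: through the axis (perpendicular to the base)
Visualize the intersection of the plane with the solid's surface.
The boundary of the cut region is a rectangle.
rectangle


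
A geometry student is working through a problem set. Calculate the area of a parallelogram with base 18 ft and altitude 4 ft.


Shape: parallelogram
Base b = 18 ft, Height h = 4 ft
Formula: A = b * h
A = 18 * 4
A = 72
72 ft^2


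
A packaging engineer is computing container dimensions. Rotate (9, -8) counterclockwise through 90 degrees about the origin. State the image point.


Transformation: rotation about the origin
Original point: (9, -8)
Rule for 90 deg counterclockwise: (x, y) -> (-y, x)
Apply: (9, -8) -> (8, 9)
(8, 9)


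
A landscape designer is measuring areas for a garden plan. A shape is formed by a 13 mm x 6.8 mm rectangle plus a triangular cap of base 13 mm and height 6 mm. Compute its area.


Composite shape: rectangle + triangle
Rectangle area = 13 * 6.8 = 88.4
Triangle area = 0.5 * 13 * 6 = 39
Total = 88.4 + 39
Total = 127.4
127.4 mm^2


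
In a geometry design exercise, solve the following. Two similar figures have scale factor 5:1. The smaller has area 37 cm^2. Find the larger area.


Linear scale factor k = 5
Original area = 37 cm^2
Rule: under a linear scaling by k, areas scale by k^2.
k^2 = 5^2 = 25
New area = 37 * 25
New area = 925
925 cm^2


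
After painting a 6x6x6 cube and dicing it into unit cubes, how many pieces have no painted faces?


Large cube: 6 x 6 x 6, cut into unit cubes.
n = 6, so n - 2 = 4
Unpainted cubes form the interior (n - 2)^3 block.
(n - 2)^3 = 4^3 = 64
64 unit cubes


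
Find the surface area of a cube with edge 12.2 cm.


Shape: cube
Side s = 12.2 cm
A cube has 6 square faces.
Formula: SA = 6 * s^2
s^2 = 148.84
SA = 6 * 148.84
SA = 893.04
893.04 cm^2


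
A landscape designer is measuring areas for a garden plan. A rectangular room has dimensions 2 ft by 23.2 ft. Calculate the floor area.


Shape: rectangle
Length l = 2 ft, Width w = 23.2 ft
Formula: A = l * w
A = 2 * 23.2
A = 46.4
46.4 ft^2


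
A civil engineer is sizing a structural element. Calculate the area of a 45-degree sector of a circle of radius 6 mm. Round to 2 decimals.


Shape: circular sector
Radius r = 6 mm, Angle = 45 degrees
Formula: A = (angle/360) * pi * r^2
r^2 = 36
Fraction of circle = 45/360
A = (45/360) * pi * 36
A = 4.5 * pi
A = 14.14
14.14 mm^2


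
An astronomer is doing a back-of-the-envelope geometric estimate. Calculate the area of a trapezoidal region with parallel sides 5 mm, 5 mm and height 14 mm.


Shape: trapezoid
Parallel sides a = 5 mm, b = 5 mm; Height h = 14 mm
Formula: A = (a + b) * h / 2
a + b = 5 + 5 = 10
A = 10 * 14 / 2
A = 140 / 2
A = 70
70 mm^2


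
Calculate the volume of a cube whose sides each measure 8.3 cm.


Shape: cube
Side s = 8.3 cm
Formula: V = s^3
V = 8.3 * 8.3 * 8.3
V = 68.89 * 8.3
V = 571.787
571.787 cm^3


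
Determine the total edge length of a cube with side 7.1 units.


Shape: cube
Side s = 7.1 units
A cube has 12 edges, all equal.
Formula: total edge length = 12 * s
Total = 12 * 7.1
Total = 85.2
85.2 units


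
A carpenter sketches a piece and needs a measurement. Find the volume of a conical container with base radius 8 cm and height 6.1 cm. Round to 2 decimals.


Shape: cone
Radius r = 8 cm, Height h = 6.1 cm
Formula: V = (1/3) * pi * r^2 * h
r^2 = 64
pi * r^2 * h = pi * 64 * 6.1 = 390.4 * pi
V = 390.4 * pi / 3
V = 408.83
408.83 cm^3


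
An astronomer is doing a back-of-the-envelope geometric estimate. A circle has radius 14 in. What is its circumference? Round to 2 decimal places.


Shape: circle
Radius r = 14 in
Formula: C = 2 * pi * r
C = 2 * pi * 14
C = 28 * pi
C = 87.96
87.96 in


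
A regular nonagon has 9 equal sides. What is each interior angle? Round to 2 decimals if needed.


Shape: regular nonagon (9 sides)
Formula: interior angle = (n - 2) * 180 / n
(n - 2) = 7
(n - 2) * 180 = 1260
angle = 1260 / 9
angle = 140
140 degrees


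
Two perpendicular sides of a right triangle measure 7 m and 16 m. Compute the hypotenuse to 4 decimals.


Shape: right triangle
Legs a = 7 m, b = 16 m
Formula: c = sqrt(a^2 + b^2)
a^2 = 49, b^2 = 256
a^2 + b^2 = 305
c = sqrt(305)
c = 17.4642
17.4642 m


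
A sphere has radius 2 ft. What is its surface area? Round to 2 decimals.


Shape: sphere
Radius r = 2 ft
Formula: SA = 4 * pi * r^2
r^2 = 4
SA = 4 * pi * 4
SA = 16 * pi
SA = 50.27
50.27 ft^2


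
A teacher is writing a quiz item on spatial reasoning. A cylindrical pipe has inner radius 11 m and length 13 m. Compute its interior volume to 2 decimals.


Shape: cylinder
Radius r = 11 m, Height h = 13 m
Formula: V = pi * r^2 * h
r^2 = 121
V = pi * 121 * 13
V = 1573 * pi
V = 4941.73
4941.73 m^3


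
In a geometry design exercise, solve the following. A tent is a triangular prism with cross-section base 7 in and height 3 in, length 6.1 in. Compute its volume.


Shape: triangular prism
Triangle base = 7 in, triangle height = 3 in, prism length L = 6.1 in
Formula: V = (1/2 * b * h_tri) * L
Cross-section area = 0.5 * 7 * 3 = 10.5
V = 10.5 * 6.1
V = 64.05
64.05 in^3


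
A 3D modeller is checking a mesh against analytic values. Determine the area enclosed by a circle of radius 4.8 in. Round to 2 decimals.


Shape: circle
Radius r = 4.8 in
Formula: A = pi * r^2
r^2 = 4.8^2 = 23.04
A = pi * 23.04
A = 72.38
72.38 in^2


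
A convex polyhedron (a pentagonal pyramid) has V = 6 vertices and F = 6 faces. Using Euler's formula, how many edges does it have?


Polyhedron: pentagonal pyramid
Euler's formula for convex polyhedra: V - E + F = 2
Given: V = 6 vertices and F = 6 faces
Solve for E:
E = V + F - 2 = 6 + 6 - 2 = 10
10 edges


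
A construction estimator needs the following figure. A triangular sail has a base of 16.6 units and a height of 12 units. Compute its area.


Shape: triangle
Base b = 16.6 units, Height h = 12 units
Formula: A = (1/2) * b * h
A = 0.5 * 16.6 * 12
A = 0.5 * 199.2
A = 99.6
99.6 units^2


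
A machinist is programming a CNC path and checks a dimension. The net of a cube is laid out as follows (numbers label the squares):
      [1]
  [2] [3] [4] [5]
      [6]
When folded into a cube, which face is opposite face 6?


Net: cross layout. Take square 3 as the base (bottom).
Fold the four squares in the horizontal row up around 3: 2 -> left, 4 -> right, 5 wraps to the top.
Fold 1 and 6 up from 3: 1 -> back, 6 -> front.
Opposite pairs are therefore: (1, 6), (2, 4), (3, 5).
Face 6 is opposite face 1.
face 1


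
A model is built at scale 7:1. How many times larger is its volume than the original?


Linear scale factor k = 7
Rule: under a linear scaling by k, volumes scale by k^3.
k^3 = 7 * 7 * 7
k^3 = 49 * 7
k^3 = 343
Volume scales by a factor of 343.
343 (dimensionless)


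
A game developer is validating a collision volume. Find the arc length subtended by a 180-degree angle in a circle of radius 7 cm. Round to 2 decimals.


Shape: circular arc
Radius r = 7 cm, Angle = 180 degrees
Formula: L = (angle/360) * 2 * pi * r
2 * pi * r = 14 * pi
L = (180/360) * 14 * pi
L = 7 * pi
L = 21.99
21.99 cm


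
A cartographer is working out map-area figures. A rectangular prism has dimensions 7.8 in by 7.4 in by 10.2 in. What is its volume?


Shape: rectangular prism
l = 7.8 in, w = 7.4 in, h = 10.2 in
Formula: V = l * w * h
V = 7.8 * 7.4 * 10.2
V = 57.72 * 10.2
V = 588.744
588.744 in^3


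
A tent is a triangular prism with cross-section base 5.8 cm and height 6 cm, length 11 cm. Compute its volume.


Shape: triangular prism
Triangle base = 5.8 cm, triangle height = 6 cm, prism length L = 11 cm
Formula: V = (1/2 * b * h_tri) * L
Cross-section area = 0.5 * 5.8 * 6 = 17.4
V = 17.4 * 11
V = 191.4
191.4 cm^3


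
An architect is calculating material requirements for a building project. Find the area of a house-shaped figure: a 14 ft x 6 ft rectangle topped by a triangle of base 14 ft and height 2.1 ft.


Composite shape: rectangle + triangle
Rectangle area = 14 * 6 = 84
Triangle area = 0.5 * 14 * 2.1 = 14.7
Total = 84 + 14.7
Total = 98.7
98.7 ft^2


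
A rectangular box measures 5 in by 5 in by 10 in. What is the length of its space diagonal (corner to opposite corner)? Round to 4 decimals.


Shape: rectangular box (space diagonal)
l = 5 in, w = 5 in, h = 10 in
Visualize: the diagonal of the base, then a right triangle with that diagonal and the height.
Formula: d = sqrt(l^2 + w^2 + h^2)
l^2 + w^2 + h^2 = 25 + 25 + 100 = 150
d = sqrt(150)
d = 12.2474
12.2474 in


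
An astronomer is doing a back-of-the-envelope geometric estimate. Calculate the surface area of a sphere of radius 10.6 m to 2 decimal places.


Shape: sphere
Radius r = 10.6 m
Formula: SA = 4 * pi * r^2
r^2 = 112.36
SA = 4 * pi * 112.36
SA = 449.44 * pi
SA = 1411.96
1411.96 m^2


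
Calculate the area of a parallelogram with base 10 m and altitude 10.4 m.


Shape: parallelogram
Base b = 10 m, Height h = 10.4 m
Formula: A = b * h
A = 10 * 10.4
A = 104
104 m^2


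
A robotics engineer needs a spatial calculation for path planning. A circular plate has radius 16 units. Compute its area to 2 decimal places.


Shape: circle
Radius r = 16 units
Formula: A = pi * r^2
r^2 = 16^2 = 256
A = pi * 256
A = 804.25
804.25 units^2


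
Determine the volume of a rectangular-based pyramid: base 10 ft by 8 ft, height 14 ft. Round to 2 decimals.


Shape: rectangular pyramid
Base: 10 ft x 8 ft, Height h = 14 ft
Formula: V = (1/3) * base_area * h
base_area = 10 * 8 = 80
base_area * h = 80 * 14 = 1120
V = 1120 / 3
V = 373.33
373.33 ft^3


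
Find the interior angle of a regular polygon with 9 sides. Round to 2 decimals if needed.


Shape: regular nonagon (9 sides)
Formula: interior angle = (n - 2) * 180 / n
(n - 2) = 7
(n - 2) * 180 = 1260
angle = 1260 / 9
angle = 140
140 degrees


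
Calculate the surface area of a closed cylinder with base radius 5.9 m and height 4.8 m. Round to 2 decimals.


Shape: closed cylinder
Radius r = 5.9 m, Height h = 4.8 m
Formula: SA = 2*pi*r^2 + 2*pi*r*h = 2*pi*r*(r + h)
r + h = 10.7
2 * r * (r + h) = 2 * 5.9 * 10.7 = 126.26
SA = 126.26 * pi
SA = 396.66
396.66 m^2


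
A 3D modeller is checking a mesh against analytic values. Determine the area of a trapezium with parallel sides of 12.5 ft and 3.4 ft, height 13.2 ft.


Shape: trapezoid
Parallel sides a = 12.5 ft, b = 3.4 ft; Height h = 13.2 ft
Formula: A = (a + b) * h / 2
a + b = 12.5 + 3.4 = 15.9
A = 15.9 * 13.2 / 2
A = 209.88 / 2
A = 104.94
104.94 ft^2


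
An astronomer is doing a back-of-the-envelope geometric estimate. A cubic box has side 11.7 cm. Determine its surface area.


Shape: cube
Side s = 11.7 cm
A cube has 6 square faces.
Formula: SA = 6 * s^2
s^2 = 136.89
SA = 6 * 136.89
SA = 821.34
821.34 cm^2


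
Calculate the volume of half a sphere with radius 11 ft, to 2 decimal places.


Shape: hemisphere (half of a sphere)
Radius r = 11 ft
Formula: V = (1/2) * (4/3) * pi * r^3 = (2/3) * pi * r^3
r^3 = 1331
(2/3) * 1331 = 887.333333
V = 887.333333 * pi
V = 2787.64
2787.64 ft^3


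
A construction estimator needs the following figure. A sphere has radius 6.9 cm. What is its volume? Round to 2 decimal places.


Shape: sphere
Radius r = 6.9 cm
Formula: V = (4/3) * pi * r^3
r^3 = 328.509
(4/3) * 328.509 = 438.012
V = 438.012 * pi
V = 1376.06
1376.06 cm^3


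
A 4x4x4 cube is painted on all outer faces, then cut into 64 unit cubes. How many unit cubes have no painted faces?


Large cube: 4 x 4 x 4, cut into unit cubes.
n = 4, so n - 2 = 2
Unpainted cubes form the interior (n - 2)^3 block.
(n - 2)^3 = 2^3 = 8
8 unit cubes


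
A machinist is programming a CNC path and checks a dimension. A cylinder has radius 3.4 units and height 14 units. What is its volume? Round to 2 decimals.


Shape: cylinder
Radius r = 3.4 units, Height h = 14 units
Formula: V = pi * r^2 * h
r^2 = 11.56
V = pi * 11.56 * 14
V = 161.84 * pi
V = 508.44
508.44 units^3


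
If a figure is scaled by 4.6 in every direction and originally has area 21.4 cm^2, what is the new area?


Linear scale factor k = 4.6
Original area = 21.4 cm^2
Rule: under a linear scaling by k, areas scale by k^2.
k^2 = 4.6^2 = 21.16
New area = 21.4 * 21.16
New area = 452.824
452.824 cm^2


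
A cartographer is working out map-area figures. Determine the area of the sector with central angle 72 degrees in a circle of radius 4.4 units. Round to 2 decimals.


Shape: circular sector
Radius r = 4.4 units, Angle = 72 degrees
Formula: A = (angle/360) * pi * r^2
r^2 = 19.36
Fraction of circle = 72/360
A = (72/360) * pi * 19.36
A = 3.872 * pi
A = 12.16
12.16 units^2


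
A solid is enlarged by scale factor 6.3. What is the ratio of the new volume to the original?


Linear scale factor k = 6.3
Rule: under a linear scaling by k, volumes scale by k^3.
k^3 = 6.3 * 6.3 * 6.3
k^3 = 39.69 * 6.3
k^3 = 250.047
Volume scales by a factor of 250.047.
250.047 (dimensionless)


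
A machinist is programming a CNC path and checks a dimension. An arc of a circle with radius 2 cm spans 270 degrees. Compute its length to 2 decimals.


Shape: circular arc
Radius r = 2 cm, Angle = 270 degrees
Formula: L = (angle/360) * 2 * pi * r
2 * pi * r = 4 * pi
L = (270/360) * 4 * pi
L = 3 * pi
L = 9.42
9.42 cm


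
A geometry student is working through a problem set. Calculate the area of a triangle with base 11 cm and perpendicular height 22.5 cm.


Shape: triangle
Base b = 11 cm, Height h = 22.5 cm
Formula: A = (1/2) * b * h
A = 0.5 * 11 * 22.5
A = 0.5 * 247.5
A = 123.75
123.75 cm^2


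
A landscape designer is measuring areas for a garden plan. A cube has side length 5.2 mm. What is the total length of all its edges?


Shape: cube
Side s = 5.2 mm
A cube has 12 edges, all equal.
Formula: total edge length = 12 * s
Total = 12 * 5.2
Total = 62.4
62.4 mm


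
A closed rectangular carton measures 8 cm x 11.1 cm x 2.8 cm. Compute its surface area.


Shape: rectangular prism
l = 8 cm, w = 11.1 cm, h = 2.8 cm
Formula: SA = 2(lw + lh + wh)
lw = 88.8, lh = 22.4, wh = 31.08
lw + lh + wh = 142.28
SA = 2 * 142.28
SA = 284.56
284.56 cm^2


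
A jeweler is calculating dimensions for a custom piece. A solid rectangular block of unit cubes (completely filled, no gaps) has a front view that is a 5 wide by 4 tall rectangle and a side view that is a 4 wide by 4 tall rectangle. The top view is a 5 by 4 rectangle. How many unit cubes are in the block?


Orthographic views of a solid rectangular block:
Front view 5 x 4 -> length = 5, height = 4
Side view 4 x 4 -> width = 4, height = 4 (consistent)
Top view 5 x 4 -> confirms length = 5, width = 4
The block is 5 x 4 x 4.
Total unit cubes = 5 * 4 * 4 = 80
80 unit cubes


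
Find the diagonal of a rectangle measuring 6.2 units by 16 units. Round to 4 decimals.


Shape: rectangle (diagonal via Pythagoras)
Sides: 6.2 units and 16 units
Formula: d = sqrt(l^2 + w^2)
l^2 = 38.44, w^2 = 256
l^2 + w^2 = 294.44
d = sqrt(294.44)
d = 17.1593
17.1593 units


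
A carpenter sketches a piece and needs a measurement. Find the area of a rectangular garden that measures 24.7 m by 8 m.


Shape: rectangle
Length l = 24.7 m, Width w = 8 m
Formula: A = l * w
A = 24.7 * 8
A = 197.6
197.6 m^2


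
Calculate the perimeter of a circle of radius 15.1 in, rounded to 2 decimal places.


Shape: circle
Radius r = 15.1 in
Formula: C = 2 * pi * r
C = 2 * pi * 15.1
C = 30.2 * pi
C = 94.88
94.88 in


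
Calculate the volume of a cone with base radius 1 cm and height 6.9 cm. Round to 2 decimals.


Shape: cone
Radius r = 1 cm, Height h = 6.9 cm
Formula: V = (1/3) * pi * r^2 * h
r^2 = 1
pi * r^2 * h = pi * 1 * 6.9 = 6.9 * pi
V = 6.9 * pi / 3
V = 7.23
7.23 cm^3


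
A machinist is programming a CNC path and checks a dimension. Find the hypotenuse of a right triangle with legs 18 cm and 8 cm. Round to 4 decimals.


Shape: right triangle
Legs a = 18 cm, b = 8 cm
Formula: c = sqrt(a^2 + b^2)
a^2 = 324, b^2 = 64
a^2 + b^2 = 388
c = sqrt(388)
c = 19.6977
19.6977 cm


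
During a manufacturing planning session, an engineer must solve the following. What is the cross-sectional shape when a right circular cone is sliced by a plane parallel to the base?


Solid: right circular cone
Cutting plane: parallel to the base
Visualize the intersection of the plane with the solid's surface.
The boundary of the cut region is a circle.
circle


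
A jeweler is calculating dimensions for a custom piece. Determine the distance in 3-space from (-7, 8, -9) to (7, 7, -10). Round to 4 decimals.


3D distance between two points
P1 = (-7, 8, -9), P2 = (7, 7, -10)
Formula: d = sqrt((x2-x1)^2 + (y2-y1)^2 + (z2-z1)^2)
dx = 7 - -7 = 14
dy = 7 - 8 = -1
dz = -10 - -9 = -1
dx^2 + dy^2 + dz^2 = 196 + 1 + 1 = 198
d = sqrt(198)
d = 14.0712
14.0712 units


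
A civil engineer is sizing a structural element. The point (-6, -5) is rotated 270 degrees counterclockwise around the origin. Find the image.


Transformation: rotation about the origin
Original point: (-6, -5)
Rule for 270 deg counterclockwise: (x, y) -> (y, -x)
Apply: (-6, -5) -> (-5, 6)
(-5, 6)


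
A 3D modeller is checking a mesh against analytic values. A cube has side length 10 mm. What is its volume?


Shape: cube
Side s = 10 mm
Formula: V = s^3
V = 10 * 10 * 10
V = 100 * 10
V = 1000
1000 mm^3


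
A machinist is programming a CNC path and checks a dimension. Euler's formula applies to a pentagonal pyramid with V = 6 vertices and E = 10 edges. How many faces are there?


Polyhedron: pentagonal pyramid
Euler's formula for convex polyhedra: V - E + F = 2
Given: V = 6 vertices and E = 10 edges
Solve for F:
F = 2 + E - V = 2 + 10 - 6 = 6
6 faces


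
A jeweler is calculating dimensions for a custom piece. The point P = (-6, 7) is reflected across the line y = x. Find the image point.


Transformation: reflection
Original point: (-6, 7)
Rule for reflection over y = x: (x, y) -> (y, x)
Apply: (-6, 7) -> (7, -6)
(7, -6)


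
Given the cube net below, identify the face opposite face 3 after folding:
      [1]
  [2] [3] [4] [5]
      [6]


Net: cross layout. Take square 3 as the base (bottom).
Fold the four squares in the horizontal row up around 3: 2 -> left, 4 -> right, 5 wraps to the top.
Fold 1 and 6 up from 3: 1 -> back, 6 -> front.
Opposite pairs are therefore: (1, 6), (2, 4), (3, 5).
Face 3 is opposite face 5.
face 5


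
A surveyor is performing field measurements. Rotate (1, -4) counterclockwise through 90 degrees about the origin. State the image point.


Transformation: rotation about the origin
Original point: (1, -4)
Rule for 90 deg counterclockwise: (x, y) -> (-y, x)
Apply: (1, -4) -> (4, 1)
(4, 1)


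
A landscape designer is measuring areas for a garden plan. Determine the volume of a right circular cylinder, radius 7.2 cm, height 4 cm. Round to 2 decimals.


Shape: cylinder
Radius r = 7.2 cm, Height h = 4 cm
Formula: V = pi * r^2 * h
r^2 = 51.84
V = pi * 51.84 * 4
V = 207.36 * pi
V = 651.44
651.44 cm^3


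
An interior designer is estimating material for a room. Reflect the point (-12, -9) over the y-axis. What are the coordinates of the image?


Transformation: reflection
Original point: (-12, -9)
Rule for reflection over the y-axis: (x, y) -> (-x, y)
Apply: (-12, -9) -> (12, -9)
(12, -9)


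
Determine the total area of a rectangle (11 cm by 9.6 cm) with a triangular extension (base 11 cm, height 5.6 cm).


Composite shape: rectangle + triangle
Rectangle area = 11 * 9.6 = 105.6
Triangle area = 0.5 * 11 * 5.6 = 30.8
Total = 105.6 + 30.8
Total = 136.4
136.4 cm^2


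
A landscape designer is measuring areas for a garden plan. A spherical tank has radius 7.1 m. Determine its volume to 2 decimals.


Shape: sphere
Radius r = 7.1 m
Formula: V = (4/3) * pi * r^3
r^3 = 357.911
(4/3) * 357.911 = 477.214667
V = 477.214667 * pi
V = 1499.21
1499.21 m^3
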